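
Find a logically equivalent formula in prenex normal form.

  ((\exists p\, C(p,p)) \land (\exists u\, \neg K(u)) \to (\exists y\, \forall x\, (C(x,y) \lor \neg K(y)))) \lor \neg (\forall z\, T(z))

Eliminate → and ↔ using ¬ and ∨.
  \neg ((\exists p\, C(p,p)) \land (\exists u\, \neg K(u))) \lor (\exists y\, \forall x\, (C(x,y) \lor \neg K(y))) \lor \neg (\forall z\, T(z))
Move each ¬ inward, flipping quantifiers it crosses:
  (\forall p\, \neg C(p,p)) \lor (\forall u\, K(u)) \lor (\exists y\, \forall x\, (C(x,y) \lor \neg K(y))) \lor (\exists z\, \neg T(z))
All bound variables are already distinct, so no renaming is needed.
Pull the quantifiers to the front (each side's bound variable is not free in the other side):
  \forall p\, \forall u\, \exists y\, \forall x\, \exists z\, (\neg C(p,p) \lor K(u) \lor C(x,y) \lor \neg K(y) \lor \neg T(z))

\forall p\, \forall u\, \exists y\, \forall x\, \exists z\, (\neg C(p,p) \lor K(u) \lor C(x,y) \lor \neg K(y) \lor \neg T(z))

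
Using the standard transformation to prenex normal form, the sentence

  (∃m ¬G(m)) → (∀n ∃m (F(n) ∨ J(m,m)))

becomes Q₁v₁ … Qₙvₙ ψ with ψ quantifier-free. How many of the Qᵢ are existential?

1

Rewrite implications/biconditionals: A → B as ¬A ∨ B.
  ¬(∃m ¬G(m)) ∨ (∀n ∃m (F(n) ∨ J(m,m)))
Push ¬ through the quantifiers and connectives to reach negation normal form:
  (∀m G(m)) ∨ (∀n ∃m (F(n) ∨ J(m,m)))
Rename bound variables to avoid capture: m↦y.
  (∀m G(m)) ∨ (∀n ∃y (F(n) ∨ J(y,y)))
Finally move all quantifiers to the prefix:
  ∀m ∀n ∃y (G(m) ∨ F(n) ∨ J(y,y))
The prefix is ∀m ∀n ∃y: 2 universal, 1 existential.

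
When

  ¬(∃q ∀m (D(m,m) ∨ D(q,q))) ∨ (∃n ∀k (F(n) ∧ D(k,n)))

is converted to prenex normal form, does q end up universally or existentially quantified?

Push ¬ through the quantifiers and connectives to reach negation normal form:
  (∀q ∃m (¬D(m,m) ∧ ¬D(q,q))) ∨ (∃n ∀k (F(n) ∧ D(k,n)))
Pull the quantifiers to the front (each side's bound variable is not free in the other side):
  ∀q ∃m ∃n ∀k (¬D(m,m) ∧ ¬D(q,q) ∨ F(n) ∧ D(k,n))
The quantifier ∃q sits under an odd number of negations, so it flips to ∀q.

universal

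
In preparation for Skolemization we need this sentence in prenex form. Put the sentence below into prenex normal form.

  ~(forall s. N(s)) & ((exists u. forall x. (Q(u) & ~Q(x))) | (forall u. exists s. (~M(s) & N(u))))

exists s. exists u. forall x. forall t. exists u1. (~N(s) & (Q(u) & ~Q(x) | ~M(u1) & N(t)))

Move each ¬ inward, flipping quantifiers it crosses:
  (exists s. ~N(s)) & ((exists u. forall x. (Q(u) & ~Q(x))) | (forall u. exists s. (~M(s) & N(u))))
Standardize variables apart so no two quantifiers bind the same name: u↦t, s↦u1.
  (exists s. ~N(s)) & ((exists u. forall x. (Q(u) & ~Q(x))) | (forall t. exists u1. (~M(u1) & N(t))))
Finally move all quantifiers to the prefix:
  exists s. exists u. forall x. forall t. exists u1. (~N(s) & (Q(u) & ~Q(x) | ~M(u1) & N(t)))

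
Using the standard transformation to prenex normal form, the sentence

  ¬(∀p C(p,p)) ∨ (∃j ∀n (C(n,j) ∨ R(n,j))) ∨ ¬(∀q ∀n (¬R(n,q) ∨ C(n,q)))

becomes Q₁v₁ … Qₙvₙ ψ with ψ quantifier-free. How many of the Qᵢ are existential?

Move each ¬ inward, flipping quantifiers it crosses:
  (∃p ¬C(p,p)) ∨ (∃j ∀n (C(n,j) ∨ R(n,j))) ∨ (∃q ∃n (R(n,q) ∧ ¬C(n,q)))
Rename bound variables to avoid capture: n↦a.
  (∃p ¬C(p,p)) ∨ (∃j ∀n (C(n,j) ∨ R(n,j))) ∨ (∃q ∃a (R(a,q) ∧ ¬C(a,q)))
Extract every quantifier outward, since the variables are now distinct and don't occur free across branches:
  ∃p ∃j ∀n ∃q ∃a (¬C(p,p) ∨ C(n,j) ∨ R(n,j) ∨ R(a,q) ∧ ¬C(a,q))
The prefix is ∃p ∃j ∀n ∃q ∃a: 1 universal, 4 existential.

4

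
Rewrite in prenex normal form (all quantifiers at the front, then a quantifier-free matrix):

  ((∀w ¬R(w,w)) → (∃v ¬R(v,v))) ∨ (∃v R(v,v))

Eliminate → and ↔ using ¬ and ∨.
  ¬(∀w ¬R(w,w)) ∨ (∃v ¬R(v,v)) ∨ (∃v R(v,v))
Drive negations inward (¬∀x A ≡ ∃x ¬A, ¬∃x A ≡ ∀x ¬A, De Morgan for ∧/∨):
  (∃w R(w,w)) ∨ (∃v ¬R(v,v)) ∨ (∃v R(v,v))
Standardize variables apart so no two quantifiers bind the same name: v↦t.
  (∃w R(w,w)) ∨ (∃v ¬R(v,v)) ∨ (∃t R(t,t))
Extract every quantifier outward, since the variables are now distinct and don't occur free across branches:
  ∃w ∃v ∃t (R(w,w) ∨ ¬R(v,v) ∨ R(t,t))

∃w ∃v ∃t (R(w,w) ∨ ¬R(v,v) ∨ R(t,t))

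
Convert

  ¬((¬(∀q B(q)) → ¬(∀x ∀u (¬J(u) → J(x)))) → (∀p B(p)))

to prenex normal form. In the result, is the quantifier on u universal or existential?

existential

Eliminate → and ↔ using ¬ and ∨.
  ¬(¬(¬¬(∀q B(q)) ∨ ¬(∀x ∀u (¬¬J(u) ∨ J(x)))) ∨ (∀p B(p)))
Move each ¬ inward, flipping quantifiers it crosses:
  ((∀q B(q)) ∨ (∃x ∃u (¬J(u) ∧ ¬J(x)))) ∧ (∃p ¬B(p))
Extract every quantifier outward, since the variables are now distinct and don't occur free across branches:
  ∀q ∃x ∃u ∃p ((B(q) ∨ ¬J(u) ∧ ¬J(x)) ∧ ¬B(p))
The quantifier ∀u sits under an odd number of negations (counting the antecedent side of each →), so it flips to ∃u.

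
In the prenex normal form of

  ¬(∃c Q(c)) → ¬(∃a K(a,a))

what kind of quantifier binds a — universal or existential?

First replace A → B with ¬A ∨ B.
  ¬¬(∃c Q(c)) ∨ ¬(∃a K(a,a))
Move each ¬ inward, flipping quantifiers it crosses:
  (∃c Q(c)) ∨ (∀a ¬K(a,a))
Pull the quantifiers to the front (each side's bound variable is not free in the other side):
  ∃c ∀a (Q(c) ∨ ¬K(a,a))
The quantifier ∃a sits under an odd number of negations (counting the antecedent side of each →), so it flips to ∀a.

universal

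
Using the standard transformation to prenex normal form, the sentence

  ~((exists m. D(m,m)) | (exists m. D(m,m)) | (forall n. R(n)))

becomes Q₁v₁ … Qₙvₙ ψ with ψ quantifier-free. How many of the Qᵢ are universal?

Drive negations inward (¬∀x A ≡ ∃x ¬A, ¬∃x A ≡ ∀x ¬A, De Morgan for ∧/∨):
  (forall m. ~D(m,m)) & (forall m. ~D(m,m)) & (exists n. ~R(n))
Standardize variables apart so no two quantifiers bind the same name: m↦q.
  (forall m. ~D(m,m)) & (forall q. ~D(q,q)) & (exists n. ~R(n))
Pull the quantifiers to the front (each side's bound variable is not free in the other side):
  forall m. forall q. exists n. (~D(m,m) & ~D(q,q) & ~R(n))
The prefix is forall m forall q exists n: 2 universal, 1 existential.

2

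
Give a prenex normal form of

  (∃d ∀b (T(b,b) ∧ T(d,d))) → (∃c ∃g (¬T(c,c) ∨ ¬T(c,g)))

∀d ∃b ∃c ∃g (¬T(b,b) ∨ ¬T(d,d) ∨ ¬T(c,c) ∨ ¬T(c,g))

Rewrite implications/biconditionals: A → B as ¬A ∨ B.
  ¬(∃d ∀b (T(b,b) ∧ T(d,d))) ∨ (∃c ∃g (¬T(c,c) ∨ ¬T(c,g)))
Drive negations inward (¬∀x A ≡ ∃x ¬A, ¬∃x A ≡ ∀x ¬A, De Morgan for ∧/∨):
  (∀d ∃b (¬T(b,b) ∨ ¬T(d,d))) ∨ (∃c ∃g (¬T(c,c) ∨ ¬T(c,g)))
All bound variables are already distinct, so no renaming is needed.
Finally move all quantifiers to the prefix:
  ∀d ∃b ∃c ∃g (¬T(b,b) ∨ ¬T(d,d) ∨ ¬T(c,c) ∨ ¬T(c,g))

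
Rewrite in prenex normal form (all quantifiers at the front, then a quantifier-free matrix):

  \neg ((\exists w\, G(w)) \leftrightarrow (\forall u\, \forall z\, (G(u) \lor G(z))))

\exists w\, \exists u\, \exists z\, \forall c\, \forall s\, \forall z1\, (G(w) \land \neg G(u) \land \neg G(z) \lor (G(c) \lor G(s)) \land \neg G(z1))

Rewrite implications/biconditionals: A → B as ¬A ∨ B; A ↔ B as (¬A ∨ B) ∧ (¬B ∨ A).
  \neg ((\neg (\exists w\, G(w)) \lor (\forall u\, \forall z\, (G(u) \lor G(z)))) \land (\neg (\forall u\, \forall z\, (G(u) \lor G(z))) \lor (\exists w\, G(w))))
Push ¬ through the quantifiers and connectives to reach negation normal form:
  (\exists w\, G(w)) \land (\exists u\, \exists z\, (\neg G(u) \land \neg G(z))) \lor (\forall u\, \forall z\, (G(u) \lor G(z))) \land (\forall w\, \neg G(w))
Give each quantifier a distinct variable: u↦c, z↦s, w↦z1.
  (\exists w\, G(w)) \land (\exists u\, \exists z\, (\neg G(u) \land \neg G(z))) \lor (\forall c\, \forall s\, (G(c) \lor G(s))) \land (\forall z1\, \neg G(z1))
Extract every quantifier outward, since the variables are now distinct and don't occur free across branches:
  \exists w\, \exists u\, \exists z\, \forall c\, \forall s\, \forall z1\, (G(w) \land \neg G(u) \land \neg G(z) \lor (G(c) \lor G(s)) \land \neg G(z1))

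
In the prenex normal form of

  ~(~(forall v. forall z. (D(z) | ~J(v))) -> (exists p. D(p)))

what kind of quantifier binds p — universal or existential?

universal

Rewrite implications/biconditionals: A → B as ¬A ∨ B.
  ~(~~(forall v. forall z. (D(z) | ~J(v))) | (exists p. D(p)))
Move each ¬ inward, flipping quantifiers it crosses:
  (exists v. exists z. (~D(z) & J(v))) & (forall p. ~D(p))
Pull the quantifiers to the front (each side's bound variable is not free in the other side):
  exists v. exists z. forall p. (~D(z) & J(v) & ~D(p))
The quantifier exists p sits under an odd number of negations (counting the antecedent side of each →), so it flips to forall p.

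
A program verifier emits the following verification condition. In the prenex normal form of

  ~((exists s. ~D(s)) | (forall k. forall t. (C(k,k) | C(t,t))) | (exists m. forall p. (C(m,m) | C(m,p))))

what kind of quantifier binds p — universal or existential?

Push ¬ through the quantifiers and connectives to reach negation normal form:
  (forall s. D(s)) & (exists k. exists t. (~C(k,k) & ~C(t,t))) & (forall m. exists p. (~C(m,m) & ~C(m,p)))
All bound variables are already distinct, so no renaming is needed.
Finally move all quantifiers to the prefix:
  forall s. exists k. exists t. forall m. exists p. (D(s) & ~C(k,k) & ~C(t,t) & ~C(m,m) & ~C(m,p))
The quantifier forall p sits under an odd number of negations, so it flips to exists p.

existential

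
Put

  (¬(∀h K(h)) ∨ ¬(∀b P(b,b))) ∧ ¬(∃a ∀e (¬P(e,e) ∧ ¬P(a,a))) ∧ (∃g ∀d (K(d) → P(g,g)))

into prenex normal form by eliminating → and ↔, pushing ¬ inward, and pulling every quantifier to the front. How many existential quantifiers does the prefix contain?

First replace A → B with ¬A ∨ B.
  (¬(∀h K(h)) ∨ ¬(∀b P(b,b))) ∧ ¬(∃a ∀e (¬P(e,e) ∧ ¬P(a,a))) ∧ (∃g ∀d (¬K(d) ∨ P(g,g)))
Move each ¬ inward, flipping quantifiers it crosses:
  ((∃h ¬K(h)) ∨ (∃b ¬P(b,b))) ∧ (∀a ∃e (P(e,e) ∨ P(a,a))) ∧ (∃g ∀d (¬K(d) ∨ P(g,g)))
Extract every quantifier outward, since the variables are now distinct and don't occur free across branches:
  ∃h ∃b ∀a ∃e ∃g ∀d ((¬K(h) ∨ ¬P(b,b)) ∧ (P(e,e) ∨ P(a,a)) ∧ (¬K(d) ∨ P(g,g)))
The prefix is ∃h ∃b ∀a ∃e ∃g ∀d: 2 universal, 4 existential.

4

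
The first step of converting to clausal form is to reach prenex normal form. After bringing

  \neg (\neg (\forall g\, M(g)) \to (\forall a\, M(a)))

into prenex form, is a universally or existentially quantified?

existential

Rewrite implications/biconditionals: A → B as ¬A ∨ B.
  \neg (\neg \neg (\forall g\, M(g)) \lor (\forall a\, M(a)))
Push ¬ through the quantifiers and connectives to reach negation normal form:
  (\exists g\, \neg M(g)) \land (\exists a\, \neg M(a))
All bound variables are already distinct, so no renaming is needed.
Pull the quantifiers to the front (each side's bound variable is not free in the other side):
  \exists g\, \exists a\, (\neg M(g) \land \neg M(a))
The quantifier \forall a sits under an odd number of negations (counting the antecedent side of each →), so it flips to \exists a.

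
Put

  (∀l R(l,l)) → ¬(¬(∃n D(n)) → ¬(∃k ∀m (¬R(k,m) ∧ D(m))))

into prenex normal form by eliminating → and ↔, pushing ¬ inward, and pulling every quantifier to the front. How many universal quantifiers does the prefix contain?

2

First replace A → B with ¬A ∨ B.
  ¬(∀l R(l,l)) ∨ ¬(¬¬(∃n D(n)) ∨ ¬(∃k ∀m (¬R(k,m) ∧ D(m))))
Push ¬ through the quantifiers and connectives to reach negation normal form:
  (∃l ¬R(l,l)) ∨ (∀n ¬D(n)) ∧ (∃k ∀m (¬R(k,m) ∧ D(m)))
All bound variables are already distinct, so no renaming is needed.
Finally move all quantifiers to the prefix:
  ∃l ∀n ∃k ∀m (¬R(l,l) ∨ ¬D(n) ∧ ¬R(k,m) ∧ D(m))
The prefix is ∃l ∀n ∃k ∀m: 2 universal, 2 existential.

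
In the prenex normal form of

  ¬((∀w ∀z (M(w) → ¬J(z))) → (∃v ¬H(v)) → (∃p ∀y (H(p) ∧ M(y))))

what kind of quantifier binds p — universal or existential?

Eliminate → and ↔ using ¬ and ∨.
  ¬(¬(∀w ∀z (¬M(w) ∨ ¬J(z))) ∨ ¬(∃v ¬H(v)) ∨ (∃p ∀y (H(p) ∧ M(y))))
Move each ¬ inward, flipping quantifiers it crosses:
  (∀w ∀z (¬M(w) ∨ ¬J(z))) ∧ (∃v ¬H(v)) ∧ (∀p ∃y (¬H(p) ∨ ¬M(y)))
All bound variables are already distinct, so no renaming is needed.
Extract every quantifier outward, since the variables are now distinct and don't occur free across branches:
  ∀w ∀z ∃v ∀p ∃y ((¬M(w) ∨ ¬J(z)) ∧ ¬H(v) ∧ (¬H(p) ∨ ¬M(y)))
The quantifier ∃p sits under an odd number of negations (counting the antecedent side of each →), so it flips to ∀p.

universal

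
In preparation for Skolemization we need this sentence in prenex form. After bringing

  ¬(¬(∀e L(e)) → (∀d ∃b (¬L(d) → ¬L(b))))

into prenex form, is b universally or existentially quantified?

First replace A → B with ¬A ∨ B.
  ¬(¬¬(∀e L(e)) ∨ (∀d ∃b (¬¬L(d) ∨ ¬L(b))))
Move each ¬ inward, flipping quantifiers it crosses:
  (∃e ¬L(e)) ∧ (∃d ∀b (¬L(d) ∧ L(b)))
Finally move all quantifiers to the prefix:
  ∃e ∃d ∀b (¬L(e) ∧ ¬L(d) ∧ L(b))
The quantifier ∃b sits under an odd number of negations (counting the antecedent side of each →), so it flips to ∀b.

universal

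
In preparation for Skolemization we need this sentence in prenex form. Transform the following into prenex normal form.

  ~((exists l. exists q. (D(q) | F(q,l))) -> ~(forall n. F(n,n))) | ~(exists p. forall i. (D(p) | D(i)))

Eliminate → and ↔ using ¬ and ∨.
  ~(~(exists l. exists q. (D(q) | F(q,l))) | ~(forall n. F(n,n))) | ~(exists p. forall i. (D(p) | D(i)))
Push ¬ through the quantifiers and connectives to reach negation normal form:
  (exists l. exists q. (D(q) | F(q,l))) & (forall n. F(n,n)) | (forall p. exists i. (~D(p) & ~D(i)))
All bound variables are already distinct, so no renaming is needed.
Extract every quantifier outward, since the variables are now distinct and don't occur free across branches:
  exists l. exists q. forall n. forall p. exists i. ((D(q) | F(q,l)) & F(n,n) | ~D(p) & ~D(i))

exists l. exists q. forall n. forall p. exists i. ((D(q) | F(q,l)) & F(n,n) | ~D(p) & ~D(i))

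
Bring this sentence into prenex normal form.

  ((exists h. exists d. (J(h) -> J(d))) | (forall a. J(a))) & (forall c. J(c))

Eliminate → and ↔ using ¬ and ∨.
  ((exists h. exists d. (~J(h) | J(d))) | (forall a. J(a))) & (forall c. J(c))
Pull the quantifiers to the front (each side's bound variable is not free in the other side):
  exists h. exists d. forall a. forall c. ((~J(h) | J(d) | J(a)) & J(c))

exists h. exists d. forall a. forall c. ((~J(h) | J(d) | J(a)) & J(c))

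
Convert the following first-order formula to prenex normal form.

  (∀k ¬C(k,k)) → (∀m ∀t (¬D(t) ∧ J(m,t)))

Eliminate → and ↔ using ¬ and ∨.
  ¬(∀k ¬C(k,k)) ∨ (∀m ∀t (¬D(t) ∧ J(m,t)))
Push ¬ through the quantifiers and connectives to reach negation normal form:
  (∃k C(k,k)) ∨ (∀m ∀t (¬D(t) ∧ J(m,t)))
Finally move all quantifiers to the prefix:
  ∃k ∀m ∀t (C(k,k) ∨ ¬D(t) ∧ J(m,t))

∃k ∀m ∀t (C(k,k) ∨ ¬D(t) ∧ J(m,t))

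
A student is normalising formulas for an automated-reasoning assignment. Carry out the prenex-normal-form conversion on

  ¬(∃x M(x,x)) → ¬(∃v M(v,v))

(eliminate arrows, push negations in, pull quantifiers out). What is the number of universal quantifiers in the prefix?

1

First replace A → B with ¬A ∨ B.
  ¬¬(∃x M(x,x)) ∨ ¬(∃v M(v,v))
Drive negations inward (¬∀x A ≡ ∃x ¬A, ¬∃x A ≡ ∀x ¬A, De Morgan for ∧/∨):
  (∃x M(x,x)) ∨ (∀v ¬M(v,v))
All bound variables are already distinct, so no renaming is needed.
Pull the quantifiers to the front (each side's bound variable is not free in the other side):
  ∃x ∀v (M(x,x) ∨ ¬M(v,v))
The prefix is ∃x ∀v: 1 universal, 1 existential.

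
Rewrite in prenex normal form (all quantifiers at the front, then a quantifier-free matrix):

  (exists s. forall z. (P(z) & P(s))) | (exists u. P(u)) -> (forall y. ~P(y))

First replace A → B with ¬A ∨ B.
  ~((exists s. forall z. (P(z) & P(s))) | (exists u. P(u))) | (forall y. ~P(y))
Push ¬ through the quantifiers and connectives to reach negation normal form:
  (forall s. exists z. (~P(z) | ~P(s))) & (forall u. ~P(u)) | (forall y. ~P(y))
All bound variables are already distinct, so no renaming is needed.
Extract every quantifier outward, since the variables are now distinct and don't occur free across branches:
  forall s. exists z. forall u. forall y. ((~P(z) | ~P(s)) & ~P(u) | ~P(y))

forall s. exists z. forall u. forall y. ((~P(z) | ~P(s)) & ~P(u) | ~P(y))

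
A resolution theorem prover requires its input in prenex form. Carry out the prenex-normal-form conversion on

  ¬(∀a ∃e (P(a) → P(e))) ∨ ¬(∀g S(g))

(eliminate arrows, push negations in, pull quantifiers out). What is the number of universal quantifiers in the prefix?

1

Eliminate → and ↔ using ¬ and ∨.
  ¬(∀a ∃e (¬P(a) ∨ P(e))) ∨ ¬(∀g S(g))
Move each ¬ inward, flipping quantifiers it crosses:
  (∃a ∀e (P(a) ∧ ¬P(e))) ∨ (∃g ¬S(g))
Extract every quantifier outward, since the variables are now distinct and don't occur free across branches:
  ∃a ∀e ∃g (P(a) ∧ ¬P(e) ∨ ¬S(g))
The prefix is ∃a ∀e ∃g: 1 universal, 2 existential.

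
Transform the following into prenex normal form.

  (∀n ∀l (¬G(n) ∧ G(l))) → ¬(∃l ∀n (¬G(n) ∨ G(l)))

Rewrite implications/biconditionals: A → B as ¬A ∨ B.
  ¬(∀n ∀l (¬G(n) ∧ G(l))) ∨ ¬(∃l ∀n (¬G(n) ∨ G(l)))
Drive negations inward (¬∀x A ≡ ∃x ¬A, ¬∃x A ≡ ∀x ¬A, De Morgan for ∧/∨):
  (∃n ∃l (G(n) ∨ ¬G(l))) ∨ (∀l ∃n (G(n) ∧ ¬G(l)))
Give each quantifier a distinct variable: l↦y1, n↦a.
  (∃n ∃l (G(n) ∨ ¬G(l))) ∨ (∀y1 ∃a (G(a) ∧ ¬G(y1)))
Pull the quantifiers to the front (each side's bound variable is not free in the other side):
  ∃n ∃l ∀y1 ∃a (G(n) ∨ ¬G(l) ∨ G(a) ∧ ¬G(y1))

∃n ∃l ∀y1 ∃a (G(n) ∨ ¬G(l) ∨ G(a) ∧ ¬G(y1))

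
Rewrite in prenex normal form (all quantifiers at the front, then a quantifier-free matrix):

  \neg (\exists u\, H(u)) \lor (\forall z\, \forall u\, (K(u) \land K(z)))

\forall u\, \forall z\, \forall u1\, (\neg H(u) \lor K(u1) \land K(z))

Drive negations inward (¬∀x A ≡ ∃x ¬A, ¬∃x A ≡ ∀x ¬A, De Morgan for ∧/∨):
  (\forall u\, \neg H(u)) \lor (\forall z\, \forall u\, (K(u) \land K(z)))
Give each quantifier a distinct variable: u↦u1.
  (\forall u\, \neg H(u)) \lor (\forall z\, \forall u1\, (K(u1) \land K(z)))
Extract every quantifier outward, since the variables are now distinct and don't occur free across branches:
  \forall u\, \forall z\, \forall u1\, (\neg H(u) \lor K(u1) \land K(z))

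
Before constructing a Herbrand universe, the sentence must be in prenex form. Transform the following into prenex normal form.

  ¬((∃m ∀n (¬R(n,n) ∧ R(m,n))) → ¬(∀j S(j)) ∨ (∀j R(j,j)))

∃m ∀n ∀j ∃z1 (¬R(n,n) ∧ R(m,n) ∧ S(j) ∧ ¬R(z1,z1))

Rewrite implications/biconditionals: A → B as ¬A ∨ B.
  ¬(¬(∃m ∀n (¬R(n,n) ∧ R(m,n))) ∨ ¬(∀j S(j)) ∨ (∀j R(j,j)))
Move each ¬ inward, flipping quantifiers it crosses:
  (∃m ∀n (¬R(n,n) ∧ R(m,n))) ∧ (∀j S(j)) ∧ (∃j ¬R(j,j))
Standardize variables apart so no two quantifiers bind the same name: j↦z1.
  (∃m ∀n (¬R(n,n) ∧ R(m,n))) ∧ (∀j S(j)) ∧ (∃z1 ¬R(z1,z1))
Finally move all quantifiers to the prefix:
  ∃m ∀n ∀j ∃z1 (¬R(n,n) ∧ R(m,n) ∧ S(j) ∧ ¬R(z1,z1))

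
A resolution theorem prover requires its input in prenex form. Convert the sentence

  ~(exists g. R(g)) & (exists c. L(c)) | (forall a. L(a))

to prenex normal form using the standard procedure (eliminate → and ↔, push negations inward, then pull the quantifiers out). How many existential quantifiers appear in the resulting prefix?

1

Drive negations inward (¬∀x A ≡ ∃x ¬A, ¬∃x A ≡ ∀x ¬A, De Morgan for ∧/∨):
  (forall g. ~R(g)) & (exists c. L(c)) | (forall a. L(a))
Finally move all quantifiers to the prefix:
  forall g. exists c. forall a. (~R(g) & L(c) | L(a))
The prefix is forall g exists c forall a: 2 universal, 1 existential.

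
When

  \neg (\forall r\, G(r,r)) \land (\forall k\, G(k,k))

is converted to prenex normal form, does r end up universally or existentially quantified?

existential

Push ¬ through the quantifiers and connectives to reach negation normal form:
  (\exists r\, \neg G(r,r)) \land (\forall k\, G(k,k))
All bound variables are already distinct, so no renaming is needed.
Finally move all quantifiers to the prefix:
  \exists r\, \forall k\, (\neg G(r,r) \land G(k,k))
The quantifier \forall r sits under an odd number of negations, so it flips to \exists r.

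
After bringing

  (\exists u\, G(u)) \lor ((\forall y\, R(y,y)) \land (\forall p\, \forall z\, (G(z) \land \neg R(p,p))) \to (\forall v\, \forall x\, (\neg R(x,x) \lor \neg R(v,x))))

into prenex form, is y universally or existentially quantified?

First replace A → B with ¬A ∨ B.
  (\exists u\, G(u)) \lor \neg ((\forall y\, R(y,y)) \land (\forall p\, \forall z\, (G(z) \land \neg R(p,p)))) \lor (\forall v\, \forall x\, (\neg R(x,x) \lor \neg R(v,x)))
Move each ¬ inward, flipping quantifiers it crosses:
  (\exists u\, G(u)) \lor (\exists y\, \neg R(y,y)) \lor (\exists p\, \exists z\, (\neg G(z) \lor R(p,p))) \lor (\forall v\, \forall x\, (\neg R(x,x) \lor \neg R(v,x)))
Finally move all quantifiers to the prefix:
  \exists u\, \exists y\, \exists p\, \exists z\, \forall v\, \forall x\, (G(u) \lor \neg R(y,y) \lor \neg G(z) \lor R(p,p) \lor \neg R(x,x) \lor \neg R(v,x))
The quantifier \forall y sits under an odd number of negations (counting the antecedent side of each →), so it flips to \exists y.

existential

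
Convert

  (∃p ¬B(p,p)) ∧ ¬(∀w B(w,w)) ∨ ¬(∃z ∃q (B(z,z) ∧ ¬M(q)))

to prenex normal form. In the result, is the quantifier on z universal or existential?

Push ¬ through the quantifiers and connectives to reach negation normal form:
  (∃p ¬B(p,p)) ∧ (∃w ¬B(w,w)) ∨ (∀z ∀q (¬B(z,z) ∨ M(q)))
Extract every quantifier outward, since the variables are now distinct and don't occur free across branches:
  ∃p ∃w ∀z ∀q (¬B(p,p) ∧ ¬B(w,w) ∨ ¬B(z,z) ∨ M(q))
The quantifier ∃z sits under an odd number of negations, so it flips to ∀z.

universal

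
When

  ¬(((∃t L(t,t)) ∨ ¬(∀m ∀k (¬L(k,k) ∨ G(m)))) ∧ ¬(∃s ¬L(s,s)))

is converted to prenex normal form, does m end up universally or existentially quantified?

Move each ¬ inward, flipping quantifiers it crosses:
  (∀t ¬L(t,t)) ∧ (∀m ∀k (¬L(k,k) ∨ G(m))) ∨ (∃s ¬L(s,s))
Extract every quantifier outward, since the variables are now distinct and don't occur free across branches:
  ∀t ∀m ∀k ∃s (¬L(t,t) ∧ (¬L(k,k) ∨ G(m)) ∨ ¬L(s,s))
The quantifier ∀m sits under an even number of negations, so it remains universal.

universal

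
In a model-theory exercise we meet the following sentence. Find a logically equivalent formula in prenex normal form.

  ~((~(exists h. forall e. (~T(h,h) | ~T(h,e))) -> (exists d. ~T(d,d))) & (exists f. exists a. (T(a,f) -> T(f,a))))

forall h. exists e. forall d. forall f. forall a. (T(h,h) & T(h,e) & T(d,d) | T(a,f) & ~T(f,a))

Rewrite implications/biconditionals: A → B as ¬A ∨ B.
  ~((~~(exists h. forall e. (~T(h,h) | ~T(h,e))) | (exists d. ~T(d,d))) & (exists f. exists a. (~T(a,f) | T(f,a))))
Push ¬ through the quantifiers and connectives to reach negation normal form:
  (forall h. exists e. (T(h,h) & T(h,e))) & (forall d. T(d,d)) | (forall f. forall a. (T(a,f) & ~T(f,a)))
Pull the quantifiers to the front (each side's bound variable is not free in the other side):
  forall h. exists e. forall d. forall f. forall a. (T(h,h) & T(h,e) & T(d,d) | T(a,f) & ~T(f,a))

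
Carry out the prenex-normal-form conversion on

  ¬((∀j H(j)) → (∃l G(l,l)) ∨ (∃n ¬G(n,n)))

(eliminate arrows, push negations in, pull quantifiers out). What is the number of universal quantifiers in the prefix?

Rewrite implications/biconditionals: A → B as ¬A ∨ B.
  ¬(¬(∀j H(j)) ∨ (∃l G(l,l)) ∨ (∃n ¬G(n,n)))
Drive negations inward (¬∀x A ≡ ∃x ¬A, ¬∃x A ≡ ∀x ¬A, De Morgan for ∧/∨):
  (∀j H(j)) ∧ (∀l ¬G(l,l)) ∧ (∀n G(n,n))
All bound variables are already distinct, so no renaming is needed.
Finally move all quantifiers to the prefix:
  ∀j ∀l ∀n (H(j) ∧ ¬G(l,l) ∧ G(n,n))
The prefix is ∀j ∀l ∀n: 3 universal, 0 existential.

3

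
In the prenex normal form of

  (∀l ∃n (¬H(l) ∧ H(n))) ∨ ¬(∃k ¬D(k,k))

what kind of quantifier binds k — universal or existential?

Drive negations inward (¬∀x A ≡ ∃x ¬A, ¬∃x A ≡ ∀x ¬A, De Morgan for ∧/∨):
  (∀l ∃n (¬H(l) ∧ H(n))) ∨ (∀k D(k,k))
Extract every quantifier outward, since the variables are now distinct and don't occur free across branches:
  ∀l ∃n ∀k (¬H(l) ∧ H(n) ∨ D(k,k))
The quantifier ∃k sits under an odd number of negations, so it flips to ∀k.

universal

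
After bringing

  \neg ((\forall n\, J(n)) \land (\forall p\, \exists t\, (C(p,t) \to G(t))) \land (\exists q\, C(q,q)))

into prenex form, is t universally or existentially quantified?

First replace A → B with ¬A ∨ B.
  \neg ((\forall n\, J(n)) \land (\forall p\, \exists t\, (\neg C(p,t) \lor G(t))) \land (\exists q\, C(q,q)))
Move each ¬ inward, flipping quantifiers it crosses:
  (\exists n\, \neg J(n)) \lor (\exists p\, \forall t\, (C(p,t) \land \neg G(t))) \lor (\forall q\, \neg C(q,q))
Finally move all quantifiers to the prefix:
  \exists n\, \exists p\, \forall t\, \forall q\, (\neg J(n) \lor C(p,t) \land \neg G(t) \lor \neg C(q,q))
The quantifier \exists t sits under an odd number of negations (counting the antecedent side of each →), so it flips to \forall t.

universal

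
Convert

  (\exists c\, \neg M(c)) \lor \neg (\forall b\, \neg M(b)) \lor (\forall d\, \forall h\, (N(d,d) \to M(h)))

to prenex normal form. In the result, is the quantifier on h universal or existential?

universal

Eliminate → and ↔ using ¬ and ∨.
  (\exists c\, \neg M(c)) \lor \neg (\forall b\, \neg M(b)) \lor (\forall d\, \forall h\, (\neg N(d,d) \lor M(h)))
Move each ¬ inward, flipping quantifiers it crosses:
  (\exists c\, \neg M(c)) \lor (\exists b\, M(b)) \lor (\forall d\, \forall h\, (\neg N(d,d) \lor M(h)))
All bound variables are already distinct, so no renaming is needed.
Pull the quantifiers to the front (each side's bound variable is not free in the other side):
  \exists c\, \exists b\, \forall d\, \forall h\, (\neg M(c) \lor M(b) \lor \neg N(d,d) \lor M(h))
The quantifier \forall h sits under an even number of negations (counting the antecedent side of each →), so it remains universal.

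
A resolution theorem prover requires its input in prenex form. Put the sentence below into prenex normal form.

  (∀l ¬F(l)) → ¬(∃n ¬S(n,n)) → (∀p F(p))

∃l ∃n ∀p (F(l) ∨ ¬S(n,n) ∨ F(p))

Eliminate → and ↔ using ¬ and ∨.
  ¬(∀l ¬F(l)) ∨ ¬¬(∃n ¬S(n,n)) ∨ (∀p F(p))
Push ¬ through the quantifiers and connectives to reach negation normal form:
  (∃l F(l)) ∨ (∃n ¬S(n,n)) ∨ (∀p F(p))
Extract every quantifier outward, since the variables are now distinct and don't occur free across branches:
  ∃l ∃n ∀p (F(l) ∨ ¬S(n,n) ∨ F(p))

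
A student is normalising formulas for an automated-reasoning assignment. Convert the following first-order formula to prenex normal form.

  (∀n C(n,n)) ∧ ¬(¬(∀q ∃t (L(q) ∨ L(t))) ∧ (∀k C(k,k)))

Move each ¬ inward, flipping quantifiers it crosses:
  (∀n C(n,n)) ∧ ((∀q ∃t (L(q) ∨ L(t))) ∨ (∃k ¬C(k,k)))
All bound variables are already distinct, so no renaming is needed.
Finally move all quantifiers to the prefix:
  ∀n ∀q ∃t ∃k (C(n,n) ∧ (L(q) ∨ L(t) ∨ ¬C(k,k)))

∀n ∀q ∃t ∃k (C(n,n) ∧ (L(q) ∨ L(t) ∨ ¬C(k,k)))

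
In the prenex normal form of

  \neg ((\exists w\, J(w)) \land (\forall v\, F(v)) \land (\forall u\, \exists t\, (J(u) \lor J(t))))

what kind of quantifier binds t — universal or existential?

universal

Move each ¬ inward, flipping quantifiers it crosses:
  (\forall w\, \neg J(w)) \lor (\exists v\, \neg F(v)) \lor (\exists u\, \forall t\, (\neg J(u) \land \neg J(t)))
Finally move all quantifiers to the prefix:
  \forall w\, \exists v\, \exists u\, \forall t\, (\neg J(w) \lor \neg F(v) \lor \neg J(u) \land \neg J(t))
The quantifier \exists t sits under an odd number of negations, so it flips to \forall t.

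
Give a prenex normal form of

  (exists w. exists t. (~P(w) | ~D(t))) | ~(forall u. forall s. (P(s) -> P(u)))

Rewrite implications/biconditionals: A → B as ¬A ∨ B.
  (exists w. exists t. (~P(w) | ~D(t))) | ~(forall u. forall s. (~P(s) | P(u)))
Drive negations inward (¬∀x A ≡ ∃x ¬A, ¬∃x A ≡ ∀x ¬A, De Morgan for ∧/∨):
  (exists w. exists t. (~P(w) | ~D(t))) | (exists u. exists s. (P(s) & ~P(u)))
All bound variables are already distinct, so no renaming is needed.
Finally move all quantifiers to the prefix:
  exists w. exists t. exists u. exists s. (~P(w) | ~D(t) | P(s) & ~P(u))

exists w. exists t. exists u. exists s. (~P(w) | ~D(t) | P(s) & ~P(u))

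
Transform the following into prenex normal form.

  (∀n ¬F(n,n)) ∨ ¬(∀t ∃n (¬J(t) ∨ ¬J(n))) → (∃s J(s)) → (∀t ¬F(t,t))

∃n ∀t ∃u ∀s ∀x (F(n,n) ∧ (¬J(t) ∨ ¬J(u)) ∨ ¬J(s) ∨ ¬F(x,x))

Eliminate → and ↔ using ¬ and ∨.
  ¬((∀n ¬F(n,n)) ∨ ¬(∀t ∃n (¬J(t) ∨ ¬J(n)))) ∨ ¬(∃s J(s)) ∨ (∀t ¬F(t,t))
Move each ¬ inward, flipping quantifiers it crosses:
  (∃n F(n,n)) ∧ (∀t ∃n (¬J(t) ∨ ¬J(n))) ∨ (∀s ¬J(s)) ∨ (∀t ¬F(t,t))
Rename bound variables to avoid capture: n↦u, t↦x.
  (∃n F(n,n)) ∧ (∀t ∃u (¬J(t) ∨ ¬J(u))) ∨ (∀s ¬J(s)) ∨ (∀x ¬F(x,x))
Extract every quantifier outward, since the variables are now distinct and don't occur free across branches:
  ∃n ∀t ∃u ∀s ∀x (F(n,n) ∧ (¬J(t) ∨ ¬J(u)) ∨ ¬J(s) ∨ ¬F(x,x))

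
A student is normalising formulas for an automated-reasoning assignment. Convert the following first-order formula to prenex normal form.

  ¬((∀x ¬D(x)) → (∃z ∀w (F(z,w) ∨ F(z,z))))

Rewrite implications/biconditionals: A → B as ¬A ∨ B.
  ¬(¬(∀x ¬D(x)) ∨ (∃z ∀w (F(z,w) ∨ F(z,z))))
Move each ¬ inward, flipping quantifiers it crosses:
  (∀x ¬D(x)) ∧ (∀z ∃w (¬F(z,w) ∧ ¬F(z,z)))
All bound variables are already distinct, so no renaming is needed.
Extract every quantifier outward, since the variables are now distinct and don't occur free across branches:
  ∀x ∀z ∃w (¬D(x) ∧ ¬F(z,w) ∧ ¬F(z,z))

∀x ∀z ∃w (¬D(x) ∧ ¬F(z,w) ∧ ¬F(z,z))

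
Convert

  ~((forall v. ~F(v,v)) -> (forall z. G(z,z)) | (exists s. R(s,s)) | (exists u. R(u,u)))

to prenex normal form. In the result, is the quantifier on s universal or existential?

universal

First replace A → B with ¬A ∨ B.
  ~(~(forall v. ~F(v,v)) | (forall z. G(z,z)) | (exists s. R(s,s)) | (exists u. R(u,u)))
Push ¬ through the quantifiers and connectives to reach negation normal form:
  (forall v. ~F(v,v)) & (exists z. ~G(z,z)) & (forall s. ~R(s,s)) & (forall u. ~R(u,u))
All bound variables are already distinct, so no renaming is needed.
Pull the quantifiers to the front (each side's bound variable is not free in the other side):
  forall v. exists z. forall s. forall u. (~F(v,v) & ~G(z,z) & ~R(s,s) & ~R(u,u))
The quantifier exists s sits under an odd number of negations (counting the antecedent side of each →), so it flips to forall s.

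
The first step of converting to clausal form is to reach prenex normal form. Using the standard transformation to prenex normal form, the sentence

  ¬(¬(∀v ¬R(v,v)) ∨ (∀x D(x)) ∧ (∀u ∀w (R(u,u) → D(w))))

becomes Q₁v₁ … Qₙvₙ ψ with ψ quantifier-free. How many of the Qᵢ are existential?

First replace A → B with ¬A ∨ B.
  ¬(¬(∀v ¬R(v,v)) ∨ (∀x D(x)) ∧ (∀u ∀w (¬R(u,u) ∨ D(w))))
Push ¬ through the quantifiers and connectives to reach negation normal form:
  (∀v ¬R(v,v)) ∧ ((∃x ¬D(x)) ∨ (∃u ∃w (R(u,u) ∧ ¬D(w))))
All bound variables are already distinct, so no renaming is needed.
Pull the quantifiers to the front (each side's bound variable is not free in the other side):
  ∀v ∃x ∃u ∃w (¬R(v,v) ∧ (¬D(x) ∨ R(u,u) ∧ ¬D(w)))
The prefix is ∀v ∃x ∃u ∃w: 1 universal, 3 existential.

3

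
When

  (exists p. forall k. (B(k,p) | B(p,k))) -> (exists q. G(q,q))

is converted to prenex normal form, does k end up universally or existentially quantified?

First replace A → B with ¬A ∨ B.
  ~(exists p. forall k. (B(k,p) | B(p,k))) | (exists q. G(q,q))
Push ¬ through the quantifiers and connectives to reach negation normal form:
  (forall p. exists k. (~B(k,p) & ~B(p,k))) | (exists q. G(q,q))
All bound variables are already distinct, so no renaming is needed.
Finally move all quantifiers to the prefix:
  forall p. exists k. exists q. (~B(k,p) & ~B(p,k) | G(q,q))
The quantifier forall k sits under an odd number of negations (counting the antecedent side of each →), so it flips to exists k.

existential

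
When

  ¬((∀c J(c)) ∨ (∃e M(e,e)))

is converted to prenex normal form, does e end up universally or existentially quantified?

universal

Drive negations inward (¬∀x A ≡ ∃x ¬A, ¬∃x A ≡ ∀x ¬A, De Morgan for ∧/∨):
  (∃c ¬J(c)) ∧ (∀e ¬M(e,e))
All bound variables are already distinct, so no renaming is needed.
Finally move all quantifiers to the prefix:
  ∃c ∀e (¬J(c) ∧ ¬M(e,e))
The quantifier ∃e sits under an odd number of negations, so it flips to ∀e.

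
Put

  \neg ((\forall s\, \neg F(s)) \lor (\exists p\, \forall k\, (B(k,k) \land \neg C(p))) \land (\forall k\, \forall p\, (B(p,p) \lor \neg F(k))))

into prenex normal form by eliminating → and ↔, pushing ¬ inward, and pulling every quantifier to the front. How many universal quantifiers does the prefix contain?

Drive negations inward (¬∀x A ≡ ∃x ¬A, ¬∃x A ≡ ∀x ¬A, De Morgan for ∧/∨):
  (\exists s\, F(s)) \land ((\forall p\, \exists k\, (\neg B(k,k) \lor C(p))) \lor (\exists k\, \exists p\, (\neg B(p,p) \land F(k))))
Rename bound variables to avoid capture: k↦w, p↦y1.
  (\exists s\, F(s)) \land ((\forall p\, \exists k\, (\neg B(k,k) \lor C(p))) \lor (\exists w\, \exists y1\, (\neg B(y1,y1) \land F(w))))
Pull the quantifiers to the front (each side's bound variable is not free in the other side):
  \exists s\, \forall p\, \exists k\, \exists w\, \exists y1\, (F(s) \land (\neg B(k,k) \lor C(p) \lor \neg B(y1,y1) \land F(w)))
The prefix is \exists s \forall p \exists k \exists w \exists y1: 1 universal, 4 existential.

1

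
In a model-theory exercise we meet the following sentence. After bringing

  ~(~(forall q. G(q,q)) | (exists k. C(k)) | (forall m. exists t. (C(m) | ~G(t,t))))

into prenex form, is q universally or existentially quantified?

Push ¬ through the quantifiers and connectives to reach negation normal form:
  (forall q. G(q,q)) & (forall k. ~C(k)) & (exists m. forall t. (~C(m) & G(t,t)))
All bound variables are already distinct, so no renaming is needed.
Finally move all quantifiers to the prefix:
  forall q. forall k. exists m. forall t. (G(q,q) & ~C(k) & ~C(m) & G(t,t))
The quantifier forall q sits under an even number of negations, so it remains universal.

universal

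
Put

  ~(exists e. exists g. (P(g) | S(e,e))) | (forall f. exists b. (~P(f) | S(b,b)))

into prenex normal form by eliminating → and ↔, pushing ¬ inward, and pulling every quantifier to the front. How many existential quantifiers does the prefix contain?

1

Push ¬ through the quantifiers and connectives to reach negation normal form:
  (forall e. forall g. (~P(g) & ~S(e,e))) | (forall f. exists b. (~P(f) | S(b,b)))
All bound variables are already distinct, so no renaming is needed.
Pull the quantifiers to the front (each side's bound variable is not free in the other side):
  forall e. forall g. forall f. exists b. (~P(g) & ~S(e,e) | ~P(f) | S(b,b))
The prefix is forall e forall g forall f exists b: 3 universal, 1 existential.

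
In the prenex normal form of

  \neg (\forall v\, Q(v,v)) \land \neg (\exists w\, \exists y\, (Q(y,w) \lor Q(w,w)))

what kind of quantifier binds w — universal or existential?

universal

Move each ¬ inward, flipping quantifiers it crosses:
  (\exists v\, \neg Q(v,v)) \land (\forall w\, \forall y\, (\neg Q(y,w) \land \neg Q(w,w)))
Finally move all quantifiers to the prefix:
  \exists v\, \forall w\, \forall y\, (\neg Q(v,v) \land \neg Q(y,w) \land \neg Q(w,w))
The quantifier \exists w sits under an odd number of negations, so it flips to \forall w.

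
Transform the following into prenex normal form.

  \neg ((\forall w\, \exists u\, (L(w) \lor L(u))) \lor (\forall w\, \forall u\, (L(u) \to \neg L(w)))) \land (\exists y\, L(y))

Rewrite implications/biconditionals: A → B as ¬A ∨ B.
  \neg ((\forall w\, \exists u\, (L(w) \lor L(u))) \lor (\forall w\, \forall u\, (\neg L(u) \lor \neg L(w)))) \land (\exists y\, L(y))
Drive negations inward (¬∀x A ≡ ∃x ¬A, ¬∃x A ≡ ∀x ¬A, De Morgan for ∧/∨):
  (\exists w\, \forall u\, (\neg L(w) \land \neg L(u))) \land (\exists w\, \exists u\, (L(u) \land L(w))) \land (\exists y\, L(y))
Standardize variables apart so no two quantifiers bind the same name: w↦b, u↦u1.
  (\exists w\, \forall u\, (\neg L(w) \land \neg L(u))) \land (\exists b\, \exists u1\, (L(u1) \land L(b))) \land (\exists y\, L(y))
Finally move all quantifiers to the prefix:
  \exists w\, \forall u\, \exists b\, \exists u1\, \exists y\, (\neg L(w) \land \neg L(u) \land L(u1) \land L(b) \land L(y))

\exists w\, \forall u\, \exists b\, \exists u1\, \exists y\, (\neg L(w) \land \neg L(u) \land L(u1) \land L(b) \land L(y))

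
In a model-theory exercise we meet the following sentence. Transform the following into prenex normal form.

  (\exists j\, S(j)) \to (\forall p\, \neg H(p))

\forall j\, \forall p\, (\neg S(j) \lor \neg H(p))

Rewrite implications/biconditionals: A → B as ¬A ∨ B.
  \neg (\exists j\, S(j)) \lor (\forall p\, \neg H(p))
Push ¬ through the quantifiers and connectives to reach negation normal form:
  (\forall j\, \neg S(j)) \lor (\forall p\, \neg H(p))
Extract every quantifier outward, since the variables are now distinct and don't occur free across branches:
  \forall j\, \forall p\, (\neg S(j) \lor \neg H(p))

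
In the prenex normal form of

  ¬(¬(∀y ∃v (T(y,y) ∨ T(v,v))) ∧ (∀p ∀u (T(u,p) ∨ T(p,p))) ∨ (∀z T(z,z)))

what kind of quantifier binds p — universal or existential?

existential

Drive negations inward (¬∀x A ≡ ∃x ¬A, ¬∃x A ≡ ∀x ¬A, De Morgan for ∧/∨):
  ((∀y ∃v (T(y,y) ∨ T(v,v))) ∨ (∃p ∃u (¬T(u,p) ∧ ¬T(p,p)))) ∧ (∃z ¬T(z,z))
Extract every quantifier outward, since the variables are now distinct and don't occur free across branches:
  ∀y ∃v ∃p ∃u ∃z ((T(y,y) ∨ T(v,v) ∨ ¬T(u,p) ∧ ¬T(p,p)) ∧ ¬T(z,z))
The quantifier ∀p sits under an odd number of negations, so it flips to ∃p.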